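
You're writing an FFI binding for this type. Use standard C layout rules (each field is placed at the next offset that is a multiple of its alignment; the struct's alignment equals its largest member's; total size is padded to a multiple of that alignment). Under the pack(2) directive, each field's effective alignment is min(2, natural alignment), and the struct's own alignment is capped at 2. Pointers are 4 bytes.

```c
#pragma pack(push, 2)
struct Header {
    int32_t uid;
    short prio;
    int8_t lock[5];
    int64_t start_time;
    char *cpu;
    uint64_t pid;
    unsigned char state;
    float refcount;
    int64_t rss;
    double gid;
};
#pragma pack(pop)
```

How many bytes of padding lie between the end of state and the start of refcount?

1

uid at 0 (size 4, align 2) → ends 4
prio at 4 (size 2, align 2) → ends 6
lock at 6 (size 5, align 1) → ends 11
pad 1 to align 2 for start_time
start_time at 12 (size 8, align 2) → ends 20
cpu at 20 (size 4, align 2) → ends 24
pid at 24 (size 8, align 2) → ends 32
state at 32 (size 1, align 1) → ends 33
pad 1 to align 2 for refcount
refcount at 34 (size 4, align 2) → ends 38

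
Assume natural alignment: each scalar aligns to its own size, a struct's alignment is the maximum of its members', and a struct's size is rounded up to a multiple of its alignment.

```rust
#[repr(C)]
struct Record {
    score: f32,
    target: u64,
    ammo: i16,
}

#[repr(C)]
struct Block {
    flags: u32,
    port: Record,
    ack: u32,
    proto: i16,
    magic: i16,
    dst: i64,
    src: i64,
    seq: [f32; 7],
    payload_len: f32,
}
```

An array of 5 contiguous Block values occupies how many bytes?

440

Record: score at 0 (size 4, align 4) → ends 4; pad 4 to align 8 for target; target at 8 (size 8, align 8) → ends 16; ammo at 16 (size 2, align 2) → ends 18; tail pad 6 to reach multiple of 8; total 24 bytes, alignment 8
flags at 0 (size 4, align 4) → ends 4
pad 4 to align 8 for port
port at 8 (size 24, align 8) → ends 32
ack at 32 (size 4, align 4) → ends 36
proto at 36 (size 2, align 2) → ends 38
magic at 38 (size 2, align 2) → ends 40
dst at 40 (size 8, align 8) → ends 48
src at 48 (size 8, align 8) → ends 56
seq at 56 (size 28, align 4) → ends 84
payload_len at 84 (size 4, align 4) → ends 88
total 88 bytes, alignment 8
array of 5: 5 × 88 = 440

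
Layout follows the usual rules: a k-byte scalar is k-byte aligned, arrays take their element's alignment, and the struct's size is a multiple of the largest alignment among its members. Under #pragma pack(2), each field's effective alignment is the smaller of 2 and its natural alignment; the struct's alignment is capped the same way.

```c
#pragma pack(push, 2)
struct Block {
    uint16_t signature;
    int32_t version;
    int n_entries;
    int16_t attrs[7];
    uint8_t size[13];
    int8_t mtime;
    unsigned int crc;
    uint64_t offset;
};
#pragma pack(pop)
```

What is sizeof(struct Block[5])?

signature at 0 (size 2, align 2) → ends 2
version at 2 (size 4, align 2) → ends 6
n_entries at 6 (size 4, align 2) → ends 10
attrs at 10 (size 14, align 2) → ends 24
size at 24 (size 13, align 1) → ends 37
mtime at 37 (size 1, align 1) → ends 38
crc at 38 (size 4, align 2) → ends 42
offset at 42 (size 8, align 2) → ends 50
total 50 bytes, alignment 2
array of 5: 5 × 50 = 250

250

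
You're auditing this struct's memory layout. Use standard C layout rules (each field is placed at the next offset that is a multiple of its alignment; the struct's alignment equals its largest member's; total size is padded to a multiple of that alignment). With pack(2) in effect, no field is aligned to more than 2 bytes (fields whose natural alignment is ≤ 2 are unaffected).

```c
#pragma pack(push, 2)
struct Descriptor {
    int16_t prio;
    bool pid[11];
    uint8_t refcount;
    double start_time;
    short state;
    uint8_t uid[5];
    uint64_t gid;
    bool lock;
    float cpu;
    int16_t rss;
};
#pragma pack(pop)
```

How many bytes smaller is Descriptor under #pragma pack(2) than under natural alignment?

natural layout:
  0..2  prio  (2B, 2-aligned)
  2..13  pid  (11B, 1-aligned)
  13..14  refcount  (1B, 1-aligned)
  14..16  -- padding (2B)
  16..24  start_time  (8B, 8-aligned)
  24..26  state  (2B, 2-aligned)
  26..31  uid  (5B, 1-aligned)
  31..32  -- padding (1B)
  32..40  gid  (8B, 8-aligned)
  40..41  lock  (1B, 1-aligned)
  41..44  -- padding (3B)
  44..48  cpu  (4B, 4-aligned)
  48..50  rss  (2B, 2-aligned)
  50..56  -- tail padding (6B)
  sizeof = 56, alignof = 8
packed(2) layout:
  0..2  prio  (2B, 2-aligned)
  2..13  pid  (11B, 1-aligned)
  13..14  refcount  (1B, 1-aligned)
  14..22  start_time  (8B, 2-aligned)
  22..24  state  (2B, 2-aligned)
  24..29  uid  (5B, 1-aligned)
  29..30  -- padding (1B)
  30..38  gid  (8B, 2-aligned)
  38..39  lock  (1B, 1-aligned)
  39..40  -- padding (1B)
  40..44  cpu  (4B, 2-aligned)
  44..46  rss  (2B, 2-aligned)
  sizeof = 46, alignof = 2
56 − 46 = 10

10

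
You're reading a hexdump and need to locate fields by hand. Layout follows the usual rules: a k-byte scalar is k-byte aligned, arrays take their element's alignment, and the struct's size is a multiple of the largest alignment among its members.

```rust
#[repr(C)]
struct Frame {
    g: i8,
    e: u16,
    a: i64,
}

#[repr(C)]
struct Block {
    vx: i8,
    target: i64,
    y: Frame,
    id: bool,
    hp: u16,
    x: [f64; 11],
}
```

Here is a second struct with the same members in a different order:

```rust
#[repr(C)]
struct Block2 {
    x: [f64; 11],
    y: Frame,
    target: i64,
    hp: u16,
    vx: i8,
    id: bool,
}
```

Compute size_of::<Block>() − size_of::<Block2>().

Frame: g at 0 (size 1, align 1) → ends 1; pad 1 to align 2 for e; e at 2 (size 2, align 2) → ends 4; pad 4 to align 8 for a; a at 8 (size 8, align 8) → ends 16; total 16 bytes, alignment 8
vx at 0 (size 1, align 1) → ends 1
pad 7 to align 8 for target
target at 8 (size 8, align 8) → ends 16
y at 16 (size 16, align 8) → ends 32
id at 32 (size 1, align 1) → ends 33
pad 1 to align 2 for hp
hp at 34 (size 2, align 2) → ends 36
pad 4 to align 8 for x
x at 40 (size 88, align 8) → ends 128
total 128 bytes, alignment 8
— Block2 —
x at 0 (size 88, align 8) → ends 88
y at 88 (size 16, align 8) → ends 104
target at 104 (size 8, align 8) → ends 112
hp at 112 (size 2, align 2) → ends 114
vx at 114 (size 1, align 1) → ends 115
id at 115 (size 1, align 1) → ends 116
tail pad 4 to reach multiple of 8
total 120 bytes, alignment 8
128 − 120 = 8

8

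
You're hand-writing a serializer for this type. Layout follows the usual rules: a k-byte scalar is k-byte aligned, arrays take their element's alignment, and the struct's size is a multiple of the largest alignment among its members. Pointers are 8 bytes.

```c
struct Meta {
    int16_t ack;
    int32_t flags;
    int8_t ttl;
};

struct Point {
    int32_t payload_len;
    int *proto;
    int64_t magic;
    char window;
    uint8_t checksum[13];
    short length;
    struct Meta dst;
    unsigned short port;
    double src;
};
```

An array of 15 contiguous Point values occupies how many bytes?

Meta: ack at 0 (size 2, align 2) → ends 2; pad 2 to align 4 for flags; flags at 4 (size 4, align 4) → ends 8; ttl at 8 (size 1, align 1) → ends 9; tail pad 3 to reach multiple of 4; total 12 bytes, alignment 4
payload_len at 0 (size 4, align 4) → ends 4
pad 4 to align 8 for proto
proto at 8 (size 8, align 8) → ends 16
magic at 16 (size 8, align 8) → ends 24
window at 24 (size 1, align 1) → ends 25
checksum at 25 (size 13, align 1) → ends 38
length at 38 (size 2, align 2) → ends 40
dst at 40 (size 12, align 4) → ends 52
port at 52 (size 2, align 2) → ends 54
pad 2 to align 8 for src
src at 56 (size 8, align 8) → ends 64
total 64 bytes, alignment 8
array of 15: 15 × 64 = 960

960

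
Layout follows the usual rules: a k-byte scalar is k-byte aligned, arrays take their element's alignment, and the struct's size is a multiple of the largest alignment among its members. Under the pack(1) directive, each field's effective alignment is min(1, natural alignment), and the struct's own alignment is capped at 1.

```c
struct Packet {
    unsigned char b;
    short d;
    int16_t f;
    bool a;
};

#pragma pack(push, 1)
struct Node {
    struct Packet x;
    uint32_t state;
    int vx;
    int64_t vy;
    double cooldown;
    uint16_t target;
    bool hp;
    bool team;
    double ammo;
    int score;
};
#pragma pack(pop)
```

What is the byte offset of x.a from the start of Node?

Packet: @0: b [1B, align 1] → 1; +1 pad (align 2); @2: d [2B, align 2] → 4; @4: f [2B, align 2] → 6; @6: a [1B, align 1] → 7; +1 tail pad (align 2); size 8, align 2
@0: x [8B, align 1] → 8
within Packet: a at 6
0 + 6 = 6

6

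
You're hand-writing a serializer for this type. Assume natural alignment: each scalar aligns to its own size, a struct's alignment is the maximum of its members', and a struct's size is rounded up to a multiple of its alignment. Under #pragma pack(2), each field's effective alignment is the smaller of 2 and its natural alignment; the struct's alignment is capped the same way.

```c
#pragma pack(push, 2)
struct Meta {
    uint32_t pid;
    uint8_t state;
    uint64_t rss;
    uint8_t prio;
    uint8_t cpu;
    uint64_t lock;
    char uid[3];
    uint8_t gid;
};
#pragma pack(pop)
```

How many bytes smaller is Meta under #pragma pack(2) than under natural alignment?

12

natural layout:
  @0: pid [4B, align 4] → 4
  @4: state [1B, align 1] → 5
  +3 pad (align 8)
  @8: rss [8B, align 8] → 16
  @16: prio [1B, align 1] → 17
  @17: cpu [1B, align 1] → 18
  +6 pad (align 8)
  @24: lock [8B, align 8] → 32
  @32: uid [3B, align 1] → 35
  @35: gid [1B, align 1] → 36
  +4 tail pad (align 8)
  size 40, align 8
packed(2) layout:
  @0: pid [4B, align 2] → 4
  @4: state [1B, align 1] → 5
  +1 pad (align 2)
  @6: rss [8B, align 2] → 14
  @14: prio [1B, align 1] → 15
  @15: cpu [1B, align 1] → 16
  @16: lock [8B, align 2] → 24
  @24: uid [3B, align 1] → 27
  @27: gid [1B, align 1] → 28
  size 28, align 2
40 − 28 = 12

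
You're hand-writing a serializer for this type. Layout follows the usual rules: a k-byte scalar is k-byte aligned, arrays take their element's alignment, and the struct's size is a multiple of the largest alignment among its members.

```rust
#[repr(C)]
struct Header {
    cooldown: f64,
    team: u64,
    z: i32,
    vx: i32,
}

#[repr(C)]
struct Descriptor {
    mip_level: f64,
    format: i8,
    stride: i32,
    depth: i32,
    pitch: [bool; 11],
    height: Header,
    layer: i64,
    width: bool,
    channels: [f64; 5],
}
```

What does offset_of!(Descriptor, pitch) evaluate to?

Header: cooldown at 0 (size 8, align 8) → ends 8; team at 8 (size 8, align 8) → ends 16; z at 16 (size 4, align 4) → ends 20; vx at 20 (size 4, align 4) → ends 24; total 24 bytes, alignment 8
mip_level at 0 (size 8, align 8) → ends 8
format at 8 (size 1, align 1) → ends 9
pad 3 to align 4 for stride
stride at 12 (size 4, align 4) → ends 16
depth at 16 (size 4, align 4) → ends 20
pitch at 20 (size 11, align 1) → ends 31

20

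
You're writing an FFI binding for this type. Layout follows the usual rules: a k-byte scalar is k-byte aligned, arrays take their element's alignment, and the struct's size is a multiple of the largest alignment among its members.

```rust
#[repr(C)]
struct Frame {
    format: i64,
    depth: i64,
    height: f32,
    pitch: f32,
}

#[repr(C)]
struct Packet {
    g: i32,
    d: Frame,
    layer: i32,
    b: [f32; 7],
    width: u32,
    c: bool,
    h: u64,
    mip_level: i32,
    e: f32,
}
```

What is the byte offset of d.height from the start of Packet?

24

Frame: @0: format [8B, align 8] → 8; @8: depth [8B, align 8] → 16; @16: height [4B, align 4] → 20; @20: pitch [4B, align 4] → 24; size 24, align 8
@0: g [4B, align 4] → 4
+4 pad (align 8)
@8: d [24B, align 8] → 32
within Frame: height at 16
8 + 16 = 24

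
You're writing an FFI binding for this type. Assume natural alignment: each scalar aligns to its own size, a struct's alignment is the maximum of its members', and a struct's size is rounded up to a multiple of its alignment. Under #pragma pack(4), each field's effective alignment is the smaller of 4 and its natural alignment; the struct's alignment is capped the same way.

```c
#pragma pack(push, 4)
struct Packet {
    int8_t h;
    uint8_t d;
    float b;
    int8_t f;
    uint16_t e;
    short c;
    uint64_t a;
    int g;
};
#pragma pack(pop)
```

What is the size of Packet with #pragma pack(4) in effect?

28

h at 0 (size 1, align 1) → ends 1
d at 1 (size 1, align 1) → ends 2
pad 2 to align 4 for b
b at 4 (size 4, align 4) → ends 8
f at 8 (size 1, align 1) → ends 9
pad 1 to align 2 for e
e at 10 (size 2, align 2) → ends 12
c at 12 (size 2, align 2) → ends 14
pad 2 to align 4 for a
a at 16 (size 8, align 4) → ends 24
g at 24 (size 4, align 4) → ends 28
total 28 bytes, alignment 4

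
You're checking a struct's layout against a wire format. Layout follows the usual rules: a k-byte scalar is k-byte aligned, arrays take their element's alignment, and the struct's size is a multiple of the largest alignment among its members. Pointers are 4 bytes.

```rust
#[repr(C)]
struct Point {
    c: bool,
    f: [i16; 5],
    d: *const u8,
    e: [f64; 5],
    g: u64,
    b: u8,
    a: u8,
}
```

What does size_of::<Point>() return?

72 bytes

c at 0 (size 1, align 1) → ends 1
pad 1 to align 2 for f
f at 2 (size 10, align 2) → ends 12
d at 12 (size 4, align 4) → ends 16
e at 16 (size 40, align 8) → ends 56
g at 56 (size 8, align 8) → ends 64
b at 64 (size 1, align 1) → ends 65
a at 65 (size 1, align 1) → ends 66
tail pad 6 to reach multiple of 8
total 72 bytes, alignment 8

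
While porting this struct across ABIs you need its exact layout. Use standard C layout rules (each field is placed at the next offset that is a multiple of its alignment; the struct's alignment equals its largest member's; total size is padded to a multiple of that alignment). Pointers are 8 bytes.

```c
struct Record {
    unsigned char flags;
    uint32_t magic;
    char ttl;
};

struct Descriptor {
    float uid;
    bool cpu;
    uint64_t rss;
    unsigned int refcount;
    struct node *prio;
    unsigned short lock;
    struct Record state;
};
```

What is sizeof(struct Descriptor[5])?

Record: @0: flags [1B, align 1] → 1; +3 pad (align 4); @4: magic [4B, align 4] → 8; @8: ttl [1B, align 1] → 9; +3 tail pad (align 4); size 12, align 4
@0: uid [4B, align 4] → 4
@4: cpu [1B, align 1] → 5
+3 pad (align 8)
@8: rss [8B, align 8] → 16
@16: refcount [4B, align 4] → 20
+4 pad (align 8)
@24: prio [8B, align 8] → 32
@32: lock [2B, align 2] → 34
+2 pad (align 4)
@36: state [12B, align 4] → 48
size 48, align 8
array of 5: 5 × 48 = 240

240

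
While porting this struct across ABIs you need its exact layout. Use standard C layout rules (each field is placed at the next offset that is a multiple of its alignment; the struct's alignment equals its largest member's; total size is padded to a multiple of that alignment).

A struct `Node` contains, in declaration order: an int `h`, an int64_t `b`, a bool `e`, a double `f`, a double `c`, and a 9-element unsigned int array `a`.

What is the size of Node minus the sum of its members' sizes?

0..4  h  (4B, 4-aligned)
4..8  -- padding (4B)
8..16  b  (8B, 8-aligned)
16..17  e  (1B, 1-aligned)
17..24  -- padding (7B)
24..32  f  (8B, 8-aligned)
32..40  c  (8B, 8-aligned)
40..76  a  (36B, 4-aligned)
76..80  -- tail padding (4B)
sizeof = 80, alignof = 8
data bytes 65, size 80 → padding 15

15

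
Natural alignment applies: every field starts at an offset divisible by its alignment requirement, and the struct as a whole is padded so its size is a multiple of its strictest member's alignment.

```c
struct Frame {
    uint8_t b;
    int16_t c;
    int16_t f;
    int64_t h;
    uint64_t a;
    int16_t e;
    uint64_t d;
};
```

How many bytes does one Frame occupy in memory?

40

0..1  b  (1B, 1-aligned)
1..2  -- padding (1B)
2..4  c  (2B, 2-aligned)
4..6  f  (2B, 2-aligned)
6..8  -- padding (2B)
8..16  h  (8B, 8-aligned)
16..24  a  (8B, 8-aligned)
24..26  e  (2B, 2-aligned)
26..32  -- padding (6B)
32..40  d  (8B, 8-aligned)
sizeof = 40, alignof = 8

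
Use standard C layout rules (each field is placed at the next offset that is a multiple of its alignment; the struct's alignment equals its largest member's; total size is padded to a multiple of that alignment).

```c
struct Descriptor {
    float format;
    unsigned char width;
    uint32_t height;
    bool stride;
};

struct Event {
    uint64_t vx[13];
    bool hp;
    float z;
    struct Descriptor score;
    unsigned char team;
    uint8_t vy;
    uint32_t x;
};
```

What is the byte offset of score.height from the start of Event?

Descriptor: @0: format [4B, align 4] → 4; @4: width [1B, align 1] → 5; +3 pad (align 4); @8: height [4B, align 4] → 12; @12: stride [1B, align 1] → 13; +3 tail pad (align 4); size 16, align 4
@0: vx [104B, align 8] → 104
@104: hp [1B, align 1] → 105
+3 pad (align 4)
@108: z [4B, align 4] → 112
@112: score [16B, align 4] → 128
within Descriptor: height at 8
112 + 8 = 120

120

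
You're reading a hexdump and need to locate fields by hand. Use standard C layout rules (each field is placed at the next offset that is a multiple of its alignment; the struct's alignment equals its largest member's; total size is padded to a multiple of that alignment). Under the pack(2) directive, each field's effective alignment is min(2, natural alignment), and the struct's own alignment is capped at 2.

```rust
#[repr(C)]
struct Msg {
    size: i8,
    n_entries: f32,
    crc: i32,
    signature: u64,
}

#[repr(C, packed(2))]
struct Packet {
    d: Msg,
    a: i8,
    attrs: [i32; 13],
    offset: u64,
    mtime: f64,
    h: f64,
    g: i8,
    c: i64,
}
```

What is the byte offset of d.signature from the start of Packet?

Msg: size at 0 (size 1, align 1) → ends 1; pad 3 to align 4 for n_entries; n_entries at 4 (size 4, align 4) → ends 8; crc at 8 (size 4, align 4) → ends 12; pad 4 to align 8 for signature; signature at 16 (size 8, align 8) → ends 24; total 24 bytes, alignment 8
d at 0 (size 24, align 2) → ends 24
within Msg: signature at 16
0 + 16 = 16

16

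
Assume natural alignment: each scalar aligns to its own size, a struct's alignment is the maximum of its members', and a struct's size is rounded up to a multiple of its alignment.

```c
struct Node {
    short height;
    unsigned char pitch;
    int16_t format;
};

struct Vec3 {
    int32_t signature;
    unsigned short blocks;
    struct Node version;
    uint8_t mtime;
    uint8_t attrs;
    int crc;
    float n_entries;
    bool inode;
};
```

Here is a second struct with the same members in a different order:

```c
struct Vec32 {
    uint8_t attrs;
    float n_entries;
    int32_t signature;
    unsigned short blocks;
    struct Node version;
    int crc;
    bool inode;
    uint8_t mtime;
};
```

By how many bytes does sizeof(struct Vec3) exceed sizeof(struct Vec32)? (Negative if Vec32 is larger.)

Node: height at 0 (size 2, align 2) → ends 2; pitch at 2 (size 1, align 1) → ends 3; pad 1 to align 2 for format; format at 4 (size 2, align 2) → ends 6; total 6 bytes, alignment 2
signature at 0 (size 4, align 4) → ends 4
blocks at 4 (size 2, align 2) → ends 6
version at 6 (size 6, align 2) → ends 12
mtime at 12 (size 1, align 1) → ends 13
attrs at 13 (size 1, align 1) → ends 14
pad 2 to align 4 for crc
crc at 16 (size 4, align 4) → ends 20
n_entries at 20 (size 4, align 4) → ends 24
inode at 24 (size 1, align 1) → ends 25
tail pad 3 to reach multiple of 4
total 28 bytes, alignment 4
— Vec32 —
attrs at 0 (size 1, align 1) → ends 1
pad 3 to align 4 for n_entries
n_entries at 4 (size 4, align 4) → ends 8
signature at 8 (size 4, align 4) → ends 12
blocks at 12 (size 2, align 2) → ends 14
version at 14 (size 6, align 2) → ends 20
crc at 20 (size 4, align 4) → ends 24
inode at 24 (size 1, align 1) → ends 25
mtime at 25 (size 1, align 1) → ends 26
tail pad 2 to reach multiple of 4
total 28 bytes, alignment 4
28 − 28 = 0

0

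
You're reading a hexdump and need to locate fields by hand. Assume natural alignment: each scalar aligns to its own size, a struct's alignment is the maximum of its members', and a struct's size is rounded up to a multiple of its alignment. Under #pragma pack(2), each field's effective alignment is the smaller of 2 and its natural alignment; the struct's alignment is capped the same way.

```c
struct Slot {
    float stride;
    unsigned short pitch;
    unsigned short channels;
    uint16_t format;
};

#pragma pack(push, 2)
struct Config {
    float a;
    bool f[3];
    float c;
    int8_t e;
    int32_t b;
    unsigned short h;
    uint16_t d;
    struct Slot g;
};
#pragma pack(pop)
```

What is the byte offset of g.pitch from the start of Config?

Slot: stride at 0 (size 4, align 4) → ends 4; pitch at 4 (size 2, align 2) → ends 6; channels at 6 (size 2, align 2) → ends 8; format at 8 (size 2, align 2) → ends 10; tail pad 2 to reach multiple of 4; total 12 bytes, alignment 4
a at 0 (size 4, align 2) → ends 4
f at 4 (size 3, align 1) → ends 7
pad 1 to align 2 for c
c at 8 (size 4, align 2) → ends 12
e at 12 (size 1, align 1) → ends 13
pad 1 to align 2 for b
b at 14 (size 4, align 2) → ends 18
h at 18 (size 2, align 2) → ends 20
d at 20 (size 2, align 2) → ends 22
g at 22 (size 12, align 2) → ends 34
within Slot: pitch at 4
22 + 4 = 26

26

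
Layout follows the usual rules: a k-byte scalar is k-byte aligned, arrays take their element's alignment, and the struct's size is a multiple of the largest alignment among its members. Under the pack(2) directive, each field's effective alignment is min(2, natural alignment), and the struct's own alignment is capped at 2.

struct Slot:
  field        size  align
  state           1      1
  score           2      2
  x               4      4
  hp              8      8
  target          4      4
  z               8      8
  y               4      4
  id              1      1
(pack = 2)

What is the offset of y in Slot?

28

0..1  state  (1B, 1-aligned)
1..2  -- padding (1B)
2..4  score  (2B, 2-aligned)
4..8  x  (4B, 2-aligned)
8..16  hp  (8B, 2-aligned)
16..20  target  (4B, 2-aligned)
20..28  z  (8B, 2-aligned)
28..32  y  (4B, 2-aligned)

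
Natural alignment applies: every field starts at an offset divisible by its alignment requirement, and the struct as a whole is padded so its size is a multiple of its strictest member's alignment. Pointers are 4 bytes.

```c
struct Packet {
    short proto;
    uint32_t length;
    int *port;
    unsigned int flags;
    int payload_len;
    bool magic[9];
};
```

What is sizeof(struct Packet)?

proto at 0 (size 2, align 2) → ends 2
pad 2 to align 4 for length
length at 4 (size 4, align 4) → ends 8
port at 8 (size 4, align 4) → ends 12
flags at 12 (size 4, align 4) → ends 16
payload_len at 16 (size 4, align 4) → ends 20
magic at 20 (size 9, align 1) → ends 29
tail pad 3 to reach multiple of 4
total 32 bytes, alignment 4

32 bytes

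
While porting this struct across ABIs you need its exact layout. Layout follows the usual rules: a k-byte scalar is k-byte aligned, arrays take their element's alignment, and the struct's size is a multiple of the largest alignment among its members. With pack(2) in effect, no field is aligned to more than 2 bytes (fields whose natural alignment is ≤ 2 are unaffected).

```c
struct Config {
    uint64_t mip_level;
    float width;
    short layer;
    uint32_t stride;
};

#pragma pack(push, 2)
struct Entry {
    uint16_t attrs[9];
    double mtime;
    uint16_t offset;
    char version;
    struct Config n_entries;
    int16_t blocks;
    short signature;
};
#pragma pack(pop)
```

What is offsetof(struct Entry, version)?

Config: mip_level at 0 (size 8, align 8) → ends 8; width at 8 (size 4, align 4) → ends 12; layer at 12 (size 2, align 2) → ends 14; pad 2 to align 4 for stride; stride at 16 (size 4, align 4) → ends 20; tail pad 4 to reach multiple of 8; total 24 bytes, alignment 8
attrs at 0 (size 18, align 2) → ends 18
mtime at 18 (size 8, align 2) → ends 26
offset at 26 (size 2, align 2) → ends 28
version at 28 (size 1, align 1) → ends 29

28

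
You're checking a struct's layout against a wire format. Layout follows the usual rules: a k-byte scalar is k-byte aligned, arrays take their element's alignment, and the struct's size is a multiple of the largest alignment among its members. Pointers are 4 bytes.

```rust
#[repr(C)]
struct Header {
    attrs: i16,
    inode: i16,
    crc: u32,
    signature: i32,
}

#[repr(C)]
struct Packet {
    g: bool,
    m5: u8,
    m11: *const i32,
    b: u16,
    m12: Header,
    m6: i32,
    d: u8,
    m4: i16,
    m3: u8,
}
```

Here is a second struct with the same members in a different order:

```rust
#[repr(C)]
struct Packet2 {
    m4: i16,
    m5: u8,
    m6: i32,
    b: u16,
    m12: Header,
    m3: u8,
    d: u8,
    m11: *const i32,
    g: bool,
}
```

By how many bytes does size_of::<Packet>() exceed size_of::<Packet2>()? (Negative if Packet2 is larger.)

0

Header: 0..2  attrs  (2B, 2-aligned); 2..4  inode  (2B, 2-aligned); 4..8  crc  (4B, 4-aligned); 8..12  signature  (4B, 4-aligned); sizeof = 12, alignof = 4
0..1  g  (1B, 1-aligned)
1..2  m5  (1B, 1-aligned)
2..4  -- padding (2B)
4..8  m11  (4B, 4-aligned)
8..10  b  (2B, 2-aligned)
10..12  -- padding (2B)
12..24  m12  (12B, 4-aligned)
24..28  m6  (4B, 4-aligned)
28..29  d  (1B, 1-aligned)
29..30  -- padding (1B)
30..32  m4  (2B, 2-aligned)
32..33  m3  (1B, 1-aligned)
33..36  -- tail padding (3B)
sizeof = 36, alignof = 4
— Packet2 —
0..2  m4  (2B, 2-aligned)
2..3  m5  (1B, 1-aligned)
3..4  -- padding (1B)
4..8  m6  (4B, 4-aligned)
8..10  b  (2B, 2-aligned)
10..12  -- padding (2B)
12..24  m12  (12B, 4-aligned)
24..25  m3  (1B, 1-aligned)
25..26  d  (1B, 1-aligned)
26..28  -- padding (2B)
28..32  m11  (4B, 4-aligned)
32..33  g  (1B, 1-aligned)
33..36  -- tail padding (3B)
sizeof = 36, alignof = 4
36 − 36 = 0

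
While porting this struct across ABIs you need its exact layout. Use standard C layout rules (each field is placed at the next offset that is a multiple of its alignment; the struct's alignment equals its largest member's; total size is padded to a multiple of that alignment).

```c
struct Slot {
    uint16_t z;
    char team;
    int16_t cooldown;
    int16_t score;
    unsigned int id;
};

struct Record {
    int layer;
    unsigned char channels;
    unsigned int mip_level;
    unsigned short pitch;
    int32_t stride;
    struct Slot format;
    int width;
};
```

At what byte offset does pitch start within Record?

12

Slot: z at 0 (size 2, align 2) → ends 2; team at 2 (size 1, align 1) → ends 3; pad 1 to align 2 for cooldown; cooldown at 4 (size 2, align 2) → ends 6; score at 6 (size 2, align 2) → ends 8; id at 8 (size 4, align 4) → ends 12; total 12 bytes, alignment 4
layer at 0 (size 4, align 4) → ends 4
channels at 4 (size 1, align 1) → ends 5
pad 3 to align 4 for mip_level
mip_level at 8 (size 4, align 4) → ends 12
pitch at 12 (size 2, align 2) → ends 14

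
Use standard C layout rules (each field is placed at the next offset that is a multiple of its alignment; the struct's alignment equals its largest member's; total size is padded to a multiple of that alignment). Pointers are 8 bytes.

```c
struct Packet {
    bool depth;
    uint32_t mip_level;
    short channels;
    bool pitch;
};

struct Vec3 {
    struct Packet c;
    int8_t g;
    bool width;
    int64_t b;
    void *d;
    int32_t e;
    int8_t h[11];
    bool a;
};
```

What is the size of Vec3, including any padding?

Packet: @0: depth [1B, align 1] → 1; +3 pad (align 4); @4: mip_level [4B, align 4] → 8; @8: channels [2B, align 2] → 10; @10: pitch [1B, align 1] → 11; +1 tail pad (align 4); size 12, align 4
@0: c [12B, align 4] → 12
@12: g [1B, align 1] → 13
@13: width [1B, align 1] → 14
+2 pad (align 8)
@16: b [8B, align 8] → 24
@24: d [8B, align 8] → 32
@32: e [4B, align 4] → 36
@36: h [11B, align 1] → 47
@47: a [1B, align 1] → 48
size 48, align 8

48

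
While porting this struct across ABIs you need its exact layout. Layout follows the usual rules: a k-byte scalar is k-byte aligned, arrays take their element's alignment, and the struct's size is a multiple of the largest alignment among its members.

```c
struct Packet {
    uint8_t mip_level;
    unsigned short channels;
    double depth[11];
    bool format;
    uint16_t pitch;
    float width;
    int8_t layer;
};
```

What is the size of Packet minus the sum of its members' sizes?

13

@0: mip_level [1B, align 1] → 1
+1 pad (align 2)
@2: channels [2B, align 2] → 4
+4 pad (align 8)
@8: depth [88B, align 8] → 96
@96: format [1B, align 1] → 97
+1 pad (align 2)
@98: pitch [2B, align 2] → 100
@100: width [4B, align 4] → 104
@104: layer [1B, align 1] → 105
+7 tail pad (align 8)
size 112, align 8
data bytes 99, size 112 → padding 13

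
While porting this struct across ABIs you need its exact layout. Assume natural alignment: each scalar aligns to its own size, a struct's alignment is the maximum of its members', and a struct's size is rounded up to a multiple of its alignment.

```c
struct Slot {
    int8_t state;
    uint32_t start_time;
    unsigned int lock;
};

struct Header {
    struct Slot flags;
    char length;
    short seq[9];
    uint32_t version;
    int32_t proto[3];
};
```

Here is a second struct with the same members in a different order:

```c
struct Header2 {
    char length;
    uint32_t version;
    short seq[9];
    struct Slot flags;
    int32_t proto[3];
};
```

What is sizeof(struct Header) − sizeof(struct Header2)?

-4

Slot: state at 0 (size 1, align 1) → ends 1; pad 3 to align 4 for start_time; start_time at 4 (size 4, align 4) → ends 8; lock at 8 (size 4, align 4) → ends 12; total 12 bytes, alignment 4
flags at 0 (size 12, align 4) → ends 12
length at 12 (size 1, align 1) → ends 13
pad 1 to align 2 for seq
seq at 14 (size 18, align 2) → ends 32
version at 32 (size 4, align 4) → ends 36
proto at 36 (size 12, align 4) → ends 48
total 48 bytes, alignment 4
— Header2 —
length at 0 (size 1, align 1) → ends 1
pad 3 to align 4 for version
version at 4 (size 4, align 4) → ends 8
seq at 8 (size 18, align 2) → ends 26
pad 2 to align 4 for flags
flags at 28 (size 12, align 4) → ends 40
proto at 40 (size 12, align 4) → ends 52
total 52 bytes, alignment 4
48 − 52 = -4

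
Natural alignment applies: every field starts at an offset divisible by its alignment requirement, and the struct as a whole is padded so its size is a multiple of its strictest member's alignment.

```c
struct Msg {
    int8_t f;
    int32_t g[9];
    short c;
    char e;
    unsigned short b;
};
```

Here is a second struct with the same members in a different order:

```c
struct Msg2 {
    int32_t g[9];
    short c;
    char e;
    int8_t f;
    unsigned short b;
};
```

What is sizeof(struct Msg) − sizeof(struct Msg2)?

4

f at 0 (size 1, align 1) → ends 1
pad 3 to align 4 for g
g at 4 (size 36, align 4) → ends 40
c at 40 (size 2, align 2) → ends 42
e at 42 (size 1, align 1) → ends 43
pad 1 to align 2 for b
b at 44 (size 2, align 2) → ends 46
tail pad 2 to reach multiple of 4
total 48 bytes, alignment 4
— Msg2 —
g at 0 (size 36, align 4) → ends 36
c at 36 (size 2, align 2) → ends 38
e at 38 (size 1, align 1) → ends 39
f at 39 (size 1, align 1) → ends 40
b at 40 (size 2, align 2) → ends 42
tail pad 2 to reach multiple of 4
total 44 bytes, alignment 4
48 − 44 = 4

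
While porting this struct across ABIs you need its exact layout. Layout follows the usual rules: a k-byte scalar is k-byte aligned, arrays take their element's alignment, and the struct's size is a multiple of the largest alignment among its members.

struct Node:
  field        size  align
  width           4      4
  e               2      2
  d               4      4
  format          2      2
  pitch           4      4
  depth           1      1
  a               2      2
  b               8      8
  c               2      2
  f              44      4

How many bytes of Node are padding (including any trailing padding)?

7

@0: width [4B, align 4] → 4
@4: e [2B, align 2] → 6
+2 pad (align 4)
@8: d [4B, align 4] → 12
@12: format [2B, align 2] → 14
+2 pad (align 4)
@16: pitch [4B, align 4] → 20
@20: depth [1B, align 1] → 21
+1 pad (align 2)
@22: a [2B, align 2] → 24
@24: b [8B, align 8] → 32
@32: c [2B, align 2] → 34
+2 pad (align 4)
@36: f [44B, align 4] → 80
size 80, align 8
data bytes 73, size 80 → padding 7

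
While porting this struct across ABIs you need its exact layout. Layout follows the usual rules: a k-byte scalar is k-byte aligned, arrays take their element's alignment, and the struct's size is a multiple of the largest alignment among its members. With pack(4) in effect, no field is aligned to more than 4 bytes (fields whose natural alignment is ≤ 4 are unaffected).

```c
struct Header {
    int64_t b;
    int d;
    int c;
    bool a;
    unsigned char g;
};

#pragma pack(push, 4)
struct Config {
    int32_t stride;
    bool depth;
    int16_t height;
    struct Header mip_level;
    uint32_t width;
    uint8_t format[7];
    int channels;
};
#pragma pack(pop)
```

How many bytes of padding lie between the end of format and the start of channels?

Header: b at 0 (size 8, align 8) → ends 8; d at 8 (size 4, align 4) → ends 12; c at 12 (size 4, align 4) → ends 16; a at 16 (size 1, align 1) → ends 17; g at 17 (size 1, align 1) → ends 18; tail pad 6 to reach multiple of 8; total 24 bytes, alignment 8
stride at 0 (size 4, align 4) → ends 4
depth at 4 (size 1, align 1) → ends 5
pad 1 to align 2 for height
height at 6 (size 2, align 2) → ends 8
mip_level at 8 (size 24, align 4) → ends 32
width at 32 (size 4, align 4) → ends 36
format at 36 (size 7, align 1) → ends 43
pad 1 to align 4 for channels
channels at 44 (size 4, align 4) → ends 48

1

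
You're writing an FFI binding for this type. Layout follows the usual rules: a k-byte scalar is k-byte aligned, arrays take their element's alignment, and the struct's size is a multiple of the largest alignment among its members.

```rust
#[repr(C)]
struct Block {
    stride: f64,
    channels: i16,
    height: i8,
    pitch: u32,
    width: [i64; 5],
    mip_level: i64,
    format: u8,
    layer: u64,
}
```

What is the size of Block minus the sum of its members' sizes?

stride at 0 (size 8, align 8) → ends 8
channels at 8 (size 2, align 2) → ends 10
height at 10 (size 1, align 1) → ends 11
pad 1 to align 4 for pitch
pitch at 12 (size 4, align 4) → ends 16
width at 16 (size 40, align 8) → ends 56
mip_level at 56 (size 8, align 8) → ends 64
format at 64 (size 1, align 1) → ends 65
pad 7 to align 8 for layer
layer at 72 (size 8, align 8) → ends 80
total 80 bytes, alignment 8
data bytes 72, size 80 → padding 8

8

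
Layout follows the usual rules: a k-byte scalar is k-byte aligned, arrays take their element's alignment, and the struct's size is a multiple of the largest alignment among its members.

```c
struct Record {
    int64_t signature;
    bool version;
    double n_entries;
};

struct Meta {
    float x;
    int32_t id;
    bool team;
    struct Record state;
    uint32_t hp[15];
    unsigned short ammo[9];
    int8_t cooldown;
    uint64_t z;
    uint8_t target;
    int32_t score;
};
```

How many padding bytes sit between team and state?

7

Record: 0..8  signature  (8B, 8-aligned); 8..9  version  (1B, 1-aligned); 9..16  -- padding (7B); 16..24  n_entries  (8B, 8-aligned); sizeof = 24, alignof = 8
0..4  x  (4B, 4-aligned)
4..8  id  (4B, 4-aligned)
8..9  team  (1B, 1-aligned)
9..16  -- padding (7B)
16..40  state  (24B, 8-aligned)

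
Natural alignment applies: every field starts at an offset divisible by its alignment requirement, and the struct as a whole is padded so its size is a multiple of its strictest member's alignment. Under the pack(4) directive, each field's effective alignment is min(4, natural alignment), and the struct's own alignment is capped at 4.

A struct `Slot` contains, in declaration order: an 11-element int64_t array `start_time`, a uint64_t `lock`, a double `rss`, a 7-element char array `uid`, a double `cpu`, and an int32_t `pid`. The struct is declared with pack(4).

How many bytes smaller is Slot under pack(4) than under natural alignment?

4

natural layout:
  0..88  start_time  (88B, 8-aligned)
  88..96  lock  (8B, 8-aligned)
  96..104  rss  (8B, 8-aligned)
  104..111  uid  (7B, 1-aligned)
  111..112  -- padding (1B)
  112..120  cpu  (8B, 8-aligned)
  120..124  pid  (4B, 4-aligned)
  124..128  -- tail padding (4B)
  sizeof = 128, alignof = 8
packed(4) layout:
  0..88  start_time  (88B, 4-aligned)
  88..96  lock  (8B, 4-aligned)
  96..104  rss  (8B, 4-aligned)
  104..111  uid  (7B, 1-aligned)
  111..112  -- padding (1B)
  112..120  cpu  (8B, 4-aligned)
  120..124  pid  (4B, 4-aligned)
  sizeof = 124, alignof = 4
128 − 124 = 4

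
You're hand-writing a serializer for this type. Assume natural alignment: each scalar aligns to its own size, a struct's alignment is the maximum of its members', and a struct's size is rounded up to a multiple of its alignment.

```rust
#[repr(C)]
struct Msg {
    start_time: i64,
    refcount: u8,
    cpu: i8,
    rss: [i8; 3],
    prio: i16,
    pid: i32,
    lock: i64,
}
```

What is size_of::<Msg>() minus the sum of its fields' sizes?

5

@0: start_time [8B, align 8] → 8
@8: refcount [1B, align 1] → 9
@9: cpu [1B, align 1] → 10
@10: rss [3B, align 1] → 13
+1 pad (align 2)
@14: prio [2B, align 2] → 16
@16: pid [4B, align 4] → 20
+4 pad (align 8)
@24: lock [8B, align 8] → 32
size 32, align 8
data bytes 27, size 32 → padding 5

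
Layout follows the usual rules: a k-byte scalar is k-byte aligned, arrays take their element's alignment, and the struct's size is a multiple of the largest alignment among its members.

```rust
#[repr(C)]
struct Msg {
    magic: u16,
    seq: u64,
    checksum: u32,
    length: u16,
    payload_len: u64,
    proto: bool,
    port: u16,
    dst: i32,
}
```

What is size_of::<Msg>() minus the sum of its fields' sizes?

9

magic at 0 (size 2, align 2) → ends 2
pad 6 to align 8 for seq
seq at 8 (size 8, align 8) → ends 16
checksum at 16 (size 4, align 4) → ends 20
length at 20 (size 2, align 2) → ends 22
pad 2 to align 8 for payload_len
payload_len at 24 (size 8, align 8) → ends 32
proto at 32 (size 1, align 1) → ends 33
pad 1 to align 2 for port
port at 34 (size 2, align 2) → ends 36
dst at 36 (size 4, align 4) → ends 40
total 40 bytes, alignment 8
data bytes 31, size 40 → padding 9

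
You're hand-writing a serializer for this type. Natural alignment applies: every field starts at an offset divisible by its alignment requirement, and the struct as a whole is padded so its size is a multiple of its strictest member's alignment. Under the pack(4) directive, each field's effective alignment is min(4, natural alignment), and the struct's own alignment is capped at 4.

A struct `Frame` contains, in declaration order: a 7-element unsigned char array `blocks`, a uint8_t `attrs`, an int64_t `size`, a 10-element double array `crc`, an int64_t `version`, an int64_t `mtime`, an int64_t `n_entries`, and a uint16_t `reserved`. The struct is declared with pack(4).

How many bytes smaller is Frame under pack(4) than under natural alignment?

4

natural layout:
  blocks at 0 (size 7, align 1) → ends 7
  attrs at 7 (size 1, align 1) → ends 8
  size at 8 (size 8, align 8) → ends 16
  crc at 16 (size 80, align 8) → ends 96
  version at 96 (size 8, align 8) → ends 104
  mtime at 104 (size 8, align 8) → ends 112
  n_entries at 112 (size 8, align 8) → ends 120
  reserved at 120 (size 2, align 2) → ends 122
  tail pad 6 to reach multiple of 8
  total 128 bytes, alignment 8
packed(4) layout:
  blocks at 0 (size 7, align 1) → ends 7
  attrs at 7 (size 1, align 1) → ends 8
  size at 8 (size 8, align 4) → ends 16
  crc at 16 (size 80, align 4) → ends 96
  version at 96 (size 8, align 4) → ends 104
  mtime at 104 (size 8, align 4) → ends 112
  n_entries at 112 (size 8, align 4) → ends 120
  reserved at 120 (size 2, align 2) → ends 122
  tail pad 2 to reach multiple of 4
  total 124 bytes, alignment 4
128 − 124 = 4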